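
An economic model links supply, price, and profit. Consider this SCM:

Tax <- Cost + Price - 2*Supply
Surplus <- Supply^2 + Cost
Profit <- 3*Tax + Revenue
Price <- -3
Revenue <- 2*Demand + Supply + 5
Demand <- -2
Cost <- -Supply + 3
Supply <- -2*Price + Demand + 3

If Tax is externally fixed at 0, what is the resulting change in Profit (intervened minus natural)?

63

Intervening sets Tax = 0 and removes its equation (Tax <- Cost + Price - 2*Supply).
Supply = -2*Price + Demand + 3  [with Price=-3, Demand=-2]  = 7
Revenue = 2*Demand + Supply + 5  [with Demand=-2, Supply=7]  = 8
Profit = 3*Tax + Revenue  [with Tax=0, Revenue=8]  = 8
Without intervention: Supply = -2*Price + Demand + 3  [with Price=-3, Demand=-2]  = 7; Cost = -Supply + 3  [with Supply=7]  = -4; Revenue = 2*Demand + Supply + 5  [with Demand=-2, Supply=7]  = 8; Tax = Cost + Price - 2*Supply  [with Cost=-4, Price=-3, Supply=7]  = -21; Profit = 3*Tax + Revenue  [with Tax=-21, Revenue=8]  = -55.
Change = 8 − (-55) = 63.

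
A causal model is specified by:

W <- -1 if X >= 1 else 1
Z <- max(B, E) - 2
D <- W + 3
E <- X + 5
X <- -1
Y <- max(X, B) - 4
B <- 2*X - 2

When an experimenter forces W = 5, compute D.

do(W=5) replaces the equation W <- -1 if X >= 1 else 1 with the constant W = 5.
D = W + 3  [with W=5]  = 8

8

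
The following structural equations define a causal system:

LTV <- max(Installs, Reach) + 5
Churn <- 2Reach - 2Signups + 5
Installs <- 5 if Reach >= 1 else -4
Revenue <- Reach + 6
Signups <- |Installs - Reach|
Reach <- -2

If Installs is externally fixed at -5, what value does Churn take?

Under do(Installs=-5), the mechanism Installs <- 5 if Reach >= 1 else -4 is discarded; Installs is fixed at -5.
Signups = |Installs - Reach|  [with Installs=-5, Reach=-2]  = 3
Churn = 2Reach - 2Signups + 5  [with Reach=-2, Signups=3]  = -5

-5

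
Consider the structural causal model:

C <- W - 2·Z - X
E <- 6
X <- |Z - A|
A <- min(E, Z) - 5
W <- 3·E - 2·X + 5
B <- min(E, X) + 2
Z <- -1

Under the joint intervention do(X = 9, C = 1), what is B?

8

Setting X = 9, C = 1 by intervention discards those variables' equations.
B = min(E, X) + 2  [with E=6, X=9]  = 8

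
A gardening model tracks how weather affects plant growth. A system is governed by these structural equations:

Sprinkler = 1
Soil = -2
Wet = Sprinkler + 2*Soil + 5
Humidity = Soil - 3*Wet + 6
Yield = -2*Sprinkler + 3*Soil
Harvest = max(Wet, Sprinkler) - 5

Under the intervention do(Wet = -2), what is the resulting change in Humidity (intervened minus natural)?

12

The intervention breaks the incoming arrows to Wet: Wet = Sprinkler + 2*Soil + 5 no longer applies, and Wet = -2.
Humidity = Soil - 3*Wet + 6  [with Soil=-2, Wet=-2]  = 10
Without intervention: Wet = Sprinkler + 2*Soil + 5  [with Sprinkler=1, Soil=-2]  = 2; Humidity = Soil - 3*Wet + 6  [with Soil=-2, Wet=2]  = -2.
Change = 10 − (-2) = 12.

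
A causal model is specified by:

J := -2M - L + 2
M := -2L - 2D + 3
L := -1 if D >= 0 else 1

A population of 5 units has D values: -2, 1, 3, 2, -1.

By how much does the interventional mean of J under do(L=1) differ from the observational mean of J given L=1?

8.4

do(L=1) breaks L's dependence on D. With L=1 fixed, J across the units is -9, 3, 11, 7, -5, mean 1.4.
E[J|L=1] averages over only the 2 units with L=1 (D = -2, -1): J = -9, -5, mean -7.
Difference = 1.4 − (-7) = 8.4.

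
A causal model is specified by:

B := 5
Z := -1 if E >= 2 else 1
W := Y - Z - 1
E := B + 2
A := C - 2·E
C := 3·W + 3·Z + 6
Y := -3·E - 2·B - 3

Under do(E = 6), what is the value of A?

Under do(E=6), the mechanism E := B + 2 is discarded; E is fixed at 6.
Y = -3·E - 2·B - 3  [with E=6, B=5]  = -31
Z = -1 if E >= 2 else 1  [with E=6]  = -1
W = Y - Z - 1  [with Y=-31, Z=-1]  = -31
C = 3·W + 3·Z + 6  [with W=-31, Z=-1]  = -90
A = C - 2·E  [with C=-90, E=6]  = -102

-102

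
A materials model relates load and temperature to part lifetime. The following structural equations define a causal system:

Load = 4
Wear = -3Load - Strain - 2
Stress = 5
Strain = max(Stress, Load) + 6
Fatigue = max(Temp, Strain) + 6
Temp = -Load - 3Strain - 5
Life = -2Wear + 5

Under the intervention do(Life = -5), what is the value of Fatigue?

Intervening sets Life = -5 and removes its equation (Life = -2Wear + 5).
Since Fatigue is not a descendant of the intervened variable, it is unaffected.
Strain = max(Stress, Load) + 6  [with Stress=5, Load=4]  = 11
Temp = -Load - 3Strain - 5  [with Load=4, Strain=11]  = -42
Fatigue = max(Temp, Strain) + 6  [with Temp=-42, Strain=11]  = 17

17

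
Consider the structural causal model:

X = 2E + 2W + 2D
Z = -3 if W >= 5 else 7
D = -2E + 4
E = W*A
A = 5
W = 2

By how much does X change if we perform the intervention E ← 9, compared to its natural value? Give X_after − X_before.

2

do(E=9) replaces the equation E = W*A with the constant E = 9.
D = -2E + 4  [with E=9]  = -14
X = 2E + 2W + 2D  [with E=9, W=2, D=-14]  = -6
Without intervention: E = W*A  [with W=2, A=5]  = 10; D = -2E + 4  [with E=10]  = -16; X = 2E + 2W + 2D  [with E=10, W=2, D=-16]  = -8.
Change = -6 − (-8) = 2.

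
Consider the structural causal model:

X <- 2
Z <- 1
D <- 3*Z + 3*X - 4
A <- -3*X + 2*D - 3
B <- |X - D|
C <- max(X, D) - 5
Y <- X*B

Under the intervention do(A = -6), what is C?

Under do(A=-6), the mechanism A <- -3*X + 2*D - 3 is discarded; A is fixed at -6.
Since C is not a descendant of the intervened variable, it is unaffected.
D = 3*Z + 3*X - 4  [with Z=1, X=2]  = 5
C = max(X, D) - 5  [with X=2, D=5]  = 0

0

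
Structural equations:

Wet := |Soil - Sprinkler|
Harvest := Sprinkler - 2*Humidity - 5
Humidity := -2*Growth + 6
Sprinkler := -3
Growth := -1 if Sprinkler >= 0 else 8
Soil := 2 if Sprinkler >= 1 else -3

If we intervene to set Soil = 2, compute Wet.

The intervention breaks the incoming arrows to Soil: Soil := 2 if Sprinkler >= 1 else -3 no longer applies, and Soil = 2.
Wet = |Soil - Sprinkler|  [with Soil=2, Sprinkler=-3]  = 5

5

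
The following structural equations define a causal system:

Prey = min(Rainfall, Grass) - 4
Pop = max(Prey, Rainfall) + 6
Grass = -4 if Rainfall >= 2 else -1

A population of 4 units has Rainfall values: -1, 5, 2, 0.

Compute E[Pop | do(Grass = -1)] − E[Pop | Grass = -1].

Under do(Grass=-1), Grass's equation is replaced by Grass=-1 for every unit. Per-unit Pop: 5, 11, 8, 6. Mean = 7.5.
Conditioning on Grass=-1 selects the 2 unit(s) with Rainfall ∈ {-1, 0}. Their Pop values: 5, 6. Mean = 5.5.
Difference = 7.5 − 5.5 = 2.

2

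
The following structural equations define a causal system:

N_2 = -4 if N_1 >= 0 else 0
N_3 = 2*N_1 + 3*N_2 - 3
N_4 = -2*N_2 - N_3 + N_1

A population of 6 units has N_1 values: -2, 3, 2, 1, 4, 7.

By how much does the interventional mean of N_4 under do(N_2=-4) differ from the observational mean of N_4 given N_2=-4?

Every unit gets N_2=-4 under the intervention. N_4 values become 25, 20, 21, 22, 19, 16; E[N_4|do(N_2=-4)] = 20.5.
E[N_4|N_2=-4] averages over only the 5 units with N_2=-4 (N_1 = 3, 2, 1, 4, 7): N_4 = 20, 21, 22, 19, 16, mean 19.6.
Difference = 20.5 − 19.6 = 0.9.

0.9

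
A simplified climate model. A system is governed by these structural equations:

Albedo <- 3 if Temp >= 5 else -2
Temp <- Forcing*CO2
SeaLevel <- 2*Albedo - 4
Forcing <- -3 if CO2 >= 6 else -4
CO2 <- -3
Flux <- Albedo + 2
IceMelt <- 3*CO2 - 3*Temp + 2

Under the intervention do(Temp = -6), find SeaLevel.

The intervention breaks the incoming arrows to Temp: Temp <- Forcing*CO2 no longer applies, and Temp = -6.
Albedo = 3 if Temp >= 5 else -2  [with Temp=-6]  = -2
SeaLevel = 2*Albedo - 4  [with Albedo=-2]  = -8

-8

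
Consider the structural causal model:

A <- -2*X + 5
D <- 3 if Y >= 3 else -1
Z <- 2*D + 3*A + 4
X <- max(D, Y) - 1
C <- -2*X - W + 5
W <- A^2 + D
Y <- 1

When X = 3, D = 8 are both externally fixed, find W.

Setting X = 3, D = 8 by intervention discards those variables' equations.
A = -2*X + 5  [with X=3]  = -1
W = A^2 + D  [with A=-1, D=8]  = 9

9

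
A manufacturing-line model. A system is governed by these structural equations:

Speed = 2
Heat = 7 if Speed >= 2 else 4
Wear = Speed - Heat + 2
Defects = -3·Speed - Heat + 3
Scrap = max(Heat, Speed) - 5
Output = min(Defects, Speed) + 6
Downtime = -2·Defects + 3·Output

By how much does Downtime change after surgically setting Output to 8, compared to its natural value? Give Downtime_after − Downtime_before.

Intervening sets Output = 8 and removes its equation (Output = min(Defects, Speed) + 6).
Heat = 7 if Speed >= 2 else 4  [with Speed=2]  = 7
Defects = -3·Speed - Heat + 3  [with Speed=2, Heat=7]  = -10
Downtime = -2·Defects + 3·Output  [with Defects=-10, Output=8]  = 44
Without intervention: Heat = 7 if Speed >= 2 else 4  [with Speed=2]  = 7; Defects = -3·Speed - Heat + 3  [with Speed=2, Heat=7]  = -10; Output = min(Defects, Speed) + 6  [with Defects=-10, Speed=2]  = -4; Downtime = -2·Defects + 3·Output  [with Defects=-10, Output=-4]  = 8.
Change = 44 − 8 = 36.

36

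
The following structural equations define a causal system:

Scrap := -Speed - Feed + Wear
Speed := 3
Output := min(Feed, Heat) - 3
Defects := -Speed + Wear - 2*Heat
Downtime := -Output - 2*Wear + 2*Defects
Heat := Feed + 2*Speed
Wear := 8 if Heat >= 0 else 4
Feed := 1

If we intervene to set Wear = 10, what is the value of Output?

-2

The intervention breaks the incoming arrows to Wear: Wear := 8 if Heat >= 0 else 4 no longer applies, and Wear = 10.
No directed path runs from Wear to Output, so Output keeps its natural value.
Heat = Feed + 2*Speed  [with Feed=1, Speed=3]  = 7
Output = min(Feed, Heat) - 3  [with Feed=1, Heat=7]  = -2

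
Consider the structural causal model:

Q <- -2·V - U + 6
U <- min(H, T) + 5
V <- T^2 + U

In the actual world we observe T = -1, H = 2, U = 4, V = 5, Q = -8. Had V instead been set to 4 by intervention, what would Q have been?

-6

Intervening sets V = 4 and removes its equation (V <- T^2 + U).
U = min(H, T) + 5  [with H=2, T=-1]  = 4
Q = -2·V - U + 6  [with V=4, U=4]  = -6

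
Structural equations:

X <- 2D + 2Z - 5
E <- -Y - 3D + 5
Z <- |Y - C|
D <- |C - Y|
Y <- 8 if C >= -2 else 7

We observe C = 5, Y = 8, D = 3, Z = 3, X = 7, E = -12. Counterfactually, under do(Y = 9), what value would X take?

do(Y=9) replaces the equation Y <- 8 if C >= -2 else 7 with the constant Y = 9.
D = |C - Y|  [with C=5, Y=9]  = 4
Z = |Y - C|  [with Y=9, C=5]  = 4
X = 2D + 2Z - 5  [with D=4, Z=4]  = 11

11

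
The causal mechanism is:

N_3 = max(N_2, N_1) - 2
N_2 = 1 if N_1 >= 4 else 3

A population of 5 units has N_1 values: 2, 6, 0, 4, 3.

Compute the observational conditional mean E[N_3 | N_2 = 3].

1

Observing N_2=3 restricts to units where N_2's equation naturally yields 3: N_1 ∈ {2, 0, 3}. In that subpopulation N_3 = 1, 1, 1, mean 1.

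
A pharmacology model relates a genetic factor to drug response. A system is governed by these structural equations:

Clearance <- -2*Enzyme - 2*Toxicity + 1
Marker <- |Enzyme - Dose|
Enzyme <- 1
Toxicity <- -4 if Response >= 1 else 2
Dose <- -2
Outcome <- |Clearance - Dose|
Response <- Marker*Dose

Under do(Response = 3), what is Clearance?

Under do(Response=3), the mechanism Response <- Marker*Dose is discarded; Response is fixed at 3.
Toxicity = -4 if Response >= 1 else 2  [with Response=3]  = -4
Clearance = -2*Enzyme - 2*Toxicity + 1  [with Enzyme=1, Toxicity=-4]  = 7

7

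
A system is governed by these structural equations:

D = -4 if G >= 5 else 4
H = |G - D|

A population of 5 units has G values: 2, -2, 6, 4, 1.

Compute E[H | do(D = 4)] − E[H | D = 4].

-0.15

Every unit gets D=4 under the intervention. H values become 2, 6, 2, 0, 3; E[H|do(D=4)] = 2.6.
E[H|D=4] averages over only the 4 units with D=4 (G = 2, -2, 4, 1): H = 2, 6, 0, 3, mean 2.75.
Difference = 2.6 − 2.75 = -0.15.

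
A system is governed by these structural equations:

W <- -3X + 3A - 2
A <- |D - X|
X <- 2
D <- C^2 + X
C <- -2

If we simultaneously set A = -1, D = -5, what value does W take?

The joint intervention fixes A = -1, D = -5, removing each variable's own equation.
W = -3X + 3A - 2  [with X=2, A=-1]  = -11

-11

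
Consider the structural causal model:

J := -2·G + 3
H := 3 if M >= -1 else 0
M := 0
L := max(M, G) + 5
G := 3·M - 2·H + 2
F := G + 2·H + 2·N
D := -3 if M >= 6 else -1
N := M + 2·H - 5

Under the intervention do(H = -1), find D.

do(H=-1) replaces the equation H := 3 if M >= -1 else 0 with the constant H = -1.
Since D is not a descendant of the intervened variable, it is unaffected.
D = -3 if M >= 6 else -1  [with M=0]  = -1

-1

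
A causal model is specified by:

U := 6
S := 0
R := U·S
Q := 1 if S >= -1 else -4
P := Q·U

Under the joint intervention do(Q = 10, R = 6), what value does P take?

The joint intervention fixes Q = 10, R = 6, removing each variable's own equation.
P = Q·U  [with Q=10, U=6]  = 60

60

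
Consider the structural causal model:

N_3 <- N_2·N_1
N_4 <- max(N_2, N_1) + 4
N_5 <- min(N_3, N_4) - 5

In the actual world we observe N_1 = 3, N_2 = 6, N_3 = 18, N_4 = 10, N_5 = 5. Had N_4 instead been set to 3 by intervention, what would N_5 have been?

Intervening sets N_4 = 3 and removes its equation (N_4 <- max(N_2, N_1) + 4).
N_3 = N_2·N_1  [with N_2=6, N_1=3]  = 18
N_5 = min(N_3, N_4) - 5  [with N_3=18, N_4=3]  = -2

-2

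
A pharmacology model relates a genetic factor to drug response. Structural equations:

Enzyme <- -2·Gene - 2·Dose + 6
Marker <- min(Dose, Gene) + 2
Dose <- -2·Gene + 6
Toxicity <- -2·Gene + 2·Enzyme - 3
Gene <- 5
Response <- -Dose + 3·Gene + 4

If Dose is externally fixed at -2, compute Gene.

5

Under do(Dose=-2), the mechanism Dose <- -2·Gene + 6 is discarded; Dose is fixed at -2.
Gene is not downstream of the intervention, so its value is determined by the original equations.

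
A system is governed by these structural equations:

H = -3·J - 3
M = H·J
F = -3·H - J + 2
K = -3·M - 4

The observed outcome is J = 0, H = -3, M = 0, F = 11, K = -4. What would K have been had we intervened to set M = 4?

-16

do(M=4) replaces the equation M = H·J with the constant M = 4.
K = -3·M - 4  [with M=4]  = -16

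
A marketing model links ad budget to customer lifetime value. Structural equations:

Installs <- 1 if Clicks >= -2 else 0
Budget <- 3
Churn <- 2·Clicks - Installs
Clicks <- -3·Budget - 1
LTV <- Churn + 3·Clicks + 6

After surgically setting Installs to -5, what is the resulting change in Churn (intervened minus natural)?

The intervention breaks the incoming arrows to Installs: Installs <- 1 if Clicks >= -2 else 0 no longer applies, and Installs = -5.
Clicks = -3·Budget - 1  [with Budget=3]  = -10
Churn = 2·Clicks - Installs  [with Clicks=-10, Installs=-5]  = -15
Without intervention: Clicks = -3·Budget - 1  [with Budget=3]  = -10; Installs = 1 if Clicks >= -2 else 0  [with Clicks=-10]  = 0; Churn = 2·Clicks - Installs  [with Clicks=-10, Installs=0]  = -20.
Change = -15 − (-20) = 5.

5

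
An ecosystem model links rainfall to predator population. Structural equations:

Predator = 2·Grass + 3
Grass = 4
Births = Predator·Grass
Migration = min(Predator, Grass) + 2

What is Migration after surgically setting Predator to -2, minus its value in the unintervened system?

-6

Under do(Predator=-2), the mechanism Predator = 2·Grass + 3 is discarded; Predator is fixed at -2.
Migration = min(Predator, Grass) + 2  [with Predator=-2, Grass=4]  = 0
Without intervention: Predator = 2·Grass + 3  [with Grass=4]  = 11; Migration = min(Predator, Grass) + 2  [with Predator=11, Grass=4]  = 6.
Change = 0 − 6 = -6.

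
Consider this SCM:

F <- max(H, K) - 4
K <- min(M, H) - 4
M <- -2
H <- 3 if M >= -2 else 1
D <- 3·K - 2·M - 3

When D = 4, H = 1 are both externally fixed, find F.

The joint intervention fixes D = 4, H = 1, removing each variable's own equation.
K = min(M, H) - 4  [with M=-2, H=1]  = -6
F = max(H, K) - 4  [with H=1, K=-6]  = -3

-3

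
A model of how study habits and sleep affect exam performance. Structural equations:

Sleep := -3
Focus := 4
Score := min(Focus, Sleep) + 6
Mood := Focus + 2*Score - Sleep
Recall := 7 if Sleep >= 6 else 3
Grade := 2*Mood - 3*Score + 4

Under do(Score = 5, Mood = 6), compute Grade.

1

Setting Score = 5, Mood = 6 by intervention discards those variables' equations.
Grade = 2*Mood - 3*Score + 4  [with Mood=6, Score=5]  = 1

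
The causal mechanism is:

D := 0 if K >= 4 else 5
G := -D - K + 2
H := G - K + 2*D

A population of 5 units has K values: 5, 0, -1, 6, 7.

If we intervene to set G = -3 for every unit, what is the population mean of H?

do(G=-3) breaks G's dependence on K. With G=-3 fixed, H across the units is -8, 7, 8, -9, -10, mean -2.4.

-2.4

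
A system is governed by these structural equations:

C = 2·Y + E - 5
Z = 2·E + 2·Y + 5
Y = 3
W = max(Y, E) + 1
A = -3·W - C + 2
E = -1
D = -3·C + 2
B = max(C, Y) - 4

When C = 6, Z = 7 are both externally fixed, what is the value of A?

-16

The joint intervention fixes C = 6, Z = 7, removing each variable's own equation.
W = max(Y, E) + 1  [with Y=3, E=-1]  = 4
A = -3·W - C + 2  [with W=4, C=6]  = -16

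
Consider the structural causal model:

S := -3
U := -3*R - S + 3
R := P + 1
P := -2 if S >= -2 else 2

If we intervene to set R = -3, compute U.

The intervention breaks the incoming arrows to R: R := P + 1 no longer applies, and R = -3.
U = -3*R - S + 3  [with R=-3, S=-3]  = 15

15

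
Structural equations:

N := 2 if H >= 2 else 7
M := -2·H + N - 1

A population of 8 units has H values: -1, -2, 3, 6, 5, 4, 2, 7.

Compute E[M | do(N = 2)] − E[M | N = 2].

do(N=2) breaks N's dependence on H. With N=2 fixed, M across the units is 3, 5, -5, -11, -9, -7, -3, -13, mean -5.
Conditioning on N=2 selects the 6 unit(s) with H ∈ {3, 6, 5, 4, 2, 7}. Their M values: -5, -11, -9, -7, -3, -13. Mean = -8.
Difference = -5 − (-8) = 3.

3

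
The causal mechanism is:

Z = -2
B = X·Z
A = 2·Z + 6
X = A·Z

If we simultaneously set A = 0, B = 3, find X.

0

The joint intervention fixes A = 0, B = 3, removing each variable's own equation.
X = A·Z  [with A=0, Z=-2]  = 0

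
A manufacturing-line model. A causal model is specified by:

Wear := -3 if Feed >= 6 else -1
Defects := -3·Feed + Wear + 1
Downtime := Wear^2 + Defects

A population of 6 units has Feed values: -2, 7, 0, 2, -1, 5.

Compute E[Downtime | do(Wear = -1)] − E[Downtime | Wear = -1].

Under do(Wear=-1), Wear's equation is replaced by Wear=-1 for every unit. Per-unit Downtime: 7, -20, 1, -5, 4, -14. Mean = -4.5.
E[Downtime|Wear=-1] averages over only the 5 units with Wear=-1 (Feed = -2, 0, 2, -1, 5): Downtime = 7, 1, -5, 4, -14, mean -1.4.
Difference = -4.5 − (-1.4) = -3.1.

-3.1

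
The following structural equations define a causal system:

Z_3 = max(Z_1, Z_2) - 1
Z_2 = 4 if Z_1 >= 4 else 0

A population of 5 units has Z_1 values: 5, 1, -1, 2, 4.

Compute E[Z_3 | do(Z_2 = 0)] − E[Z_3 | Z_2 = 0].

do(Z_2=0) breaks Z_2's dependence on Z_1. With Z_2=0 fixed, Z_3 across the units is 4, 0, -1, 1, 3, mean 1.4.
E[Z_3|Z_2=0] averages over only the 3 units with Z_2=0 (Z_1 = 1, -1, 2): Z_3 = 0, -1, 1, mean 0.
Difference = 1.4 − 0 = 1.4.

1.4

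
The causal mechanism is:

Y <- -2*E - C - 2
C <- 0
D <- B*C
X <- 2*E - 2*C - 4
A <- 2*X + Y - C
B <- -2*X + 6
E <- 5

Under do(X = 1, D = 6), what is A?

-10

Setting X = 1, D = 6 by intervention discards those variables' equations.
Y = -2*E - C - 2  [with E=5, C=0]  = -12
A = 2*X + Y - C  [with X=1, Y=-12, C=0]  = -10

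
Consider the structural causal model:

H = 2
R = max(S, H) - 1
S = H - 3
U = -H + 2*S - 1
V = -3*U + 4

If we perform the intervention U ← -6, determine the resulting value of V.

do(U=-6) replaces the equation U = -H + 2*S - 1 with the constant U = -6.
V = -3*U + 4  [with U=-6]  = 22

22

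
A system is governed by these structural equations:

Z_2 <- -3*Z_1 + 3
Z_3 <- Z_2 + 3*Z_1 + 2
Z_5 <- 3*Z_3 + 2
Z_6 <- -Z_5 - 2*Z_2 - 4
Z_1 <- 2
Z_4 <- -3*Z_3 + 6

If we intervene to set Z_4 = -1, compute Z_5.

17

Intervening sets Z_4 = -1 and removes its equation (Z_4 <- -3*Z_3 + 6).
No directed path runs from Z_4 to Z_5, so Z_5 keeps its natural value.
Z_2 = -3*Z_1 + 3  [with Z_1=2]  = -3
Z_3 = Z_2 + 3*Z_1 + 2  [with Z_2=-3, Z_1=2]  = 5
Z_5 = 3*Z_3 + 2  [with Z_3=5]  = 17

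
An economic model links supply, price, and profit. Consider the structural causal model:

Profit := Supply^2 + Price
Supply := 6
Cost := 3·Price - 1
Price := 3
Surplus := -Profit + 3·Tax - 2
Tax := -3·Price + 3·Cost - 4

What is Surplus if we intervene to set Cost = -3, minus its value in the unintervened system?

-99

The intervention breaks the incoming arrows to Cost: Cost := 3·Price - 1 no longer applies, and Cost = -3.
Tax = -3·Price + 3·Cost - 4  [with Price=3, Cost=-3]  = -22
Profit = Supply^2 + Price  [with Supply=6, Price=3]  = 39
Surplus = -Profit + 3·Tax - 2  [with Profit=39, Tax=-22]  = -107
Without intervention: Cost = 3·Price - 1  [with Price=3]  = 8; Tax = -3·Price + 3·Cost - 4  [with Price=3, Cost=8]  = 11; Profit = Supply^2 + Price  [with Supply=6, Price=3]  = 39; Surplus = -Profit + 3·Tax - 2  [with Profit=39, Tax=11]  = -8.
Change = -107 − (-8) = -99.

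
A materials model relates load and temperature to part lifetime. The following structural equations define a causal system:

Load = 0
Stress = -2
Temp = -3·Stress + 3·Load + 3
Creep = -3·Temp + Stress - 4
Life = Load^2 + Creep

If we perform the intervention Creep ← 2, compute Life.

Intervening sets Creep = 2 and removes its equation (Creep = -3·Temp + Stress - 4).
Life = Load^2 + Creep  [with Load=0, Creep=2]  = 2

2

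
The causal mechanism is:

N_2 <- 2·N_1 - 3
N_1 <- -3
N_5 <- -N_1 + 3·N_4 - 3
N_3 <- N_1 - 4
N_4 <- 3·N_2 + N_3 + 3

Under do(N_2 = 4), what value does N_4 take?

8

Under do(N_2=4), the mechanism N_2 <- 2·N_1 - 3 is discarded; N_2 is fixed at 4.
N_3 = N_1 - 4  [with N_1=-3]  = -7
N_4 = 3·N_2 + N_3 + 3  [with N_2=4, N_3=-7]  = 8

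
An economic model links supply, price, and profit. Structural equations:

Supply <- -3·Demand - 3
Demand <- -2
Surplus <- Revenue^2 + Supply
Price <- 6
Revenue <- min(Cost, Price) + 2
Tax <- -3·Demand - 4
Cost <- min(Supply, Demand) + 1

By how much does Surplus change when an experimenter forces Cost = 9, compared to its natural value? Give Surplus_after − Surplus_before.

The intervention breaks the incoming arrows to Cost: Cost <- min(Supply, Demand) + 1 no longer applies, and Cost = 9.
Supply = -3·Demand - 3  [with Demand=-2]  = 3
Revenue = min(Cost, Price) + 2  [with Cost=9, Price=6]  = 8
Surplus = Revenue^2 + Supply  [with Revenue=8, Supply=3]  = 67
Without intervention: Supply = -3·Demand - 3  [with Demand=-2]  = 3; Cost = min(Supply, Demand) + 1  [with Supply=3, Demand=-2]  = -1; Revenue = min(Cost, Price) + 2  [with Cost=-1, Price=6]  = 1; Surplus = Revenue^2 + Supply  [with Revenue=1, Supply=3]  = 4.
Change = 67 − 4 = 63.

63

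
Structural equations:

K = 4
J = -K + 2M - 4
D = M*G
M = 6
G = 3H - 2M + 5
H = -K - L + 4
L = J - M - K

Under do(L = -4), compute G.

5

Under do(L=-4), the mechanism L = J - M - K is discarded; L is fixed at -4.
H = -K - L + 4  [with K=4, L=-4]  = 4
G = 3H - 2M + 5  [with H=4, M=6]  = 5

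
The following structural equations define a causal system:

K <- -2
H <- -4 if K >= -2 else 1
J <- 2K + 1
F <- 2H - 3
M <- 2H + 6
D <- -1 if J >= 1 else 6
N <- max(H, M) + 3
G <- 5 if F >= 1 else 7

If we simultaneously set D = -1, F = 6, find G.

Under do(D = -1, F = 6), each intervened variable's structural equation is replaced by its fixed value.
G = 5 if F >= 1 else 7  [with F=6]  = 5

5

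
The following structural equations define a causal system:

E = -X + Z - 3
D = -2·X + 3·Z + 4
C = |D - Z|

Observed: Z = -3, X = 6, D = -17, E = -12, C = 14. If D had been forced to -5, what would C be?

2

do(D=-5) replaces the equation D = -2·X + 3·Z + 4 with the constant D = -5.
C = |D - Z|  [with D=-5, Z=-3]  = 2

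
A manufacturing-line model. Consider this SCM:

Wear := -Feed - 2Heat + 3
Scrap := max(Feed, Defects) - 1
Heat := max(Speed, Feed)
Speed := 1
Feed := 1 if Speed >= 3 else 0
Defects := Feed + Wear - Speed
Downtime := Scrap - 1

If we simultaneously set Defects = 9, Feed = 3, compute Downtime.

Setting Defects = 9, Feed = 3 by intervention discards those variables' equations.
Scrap = max(Feed, Defects) - 1  [with Feed=3, Defects=9]  = 8
Downtime = Scrap - 1  [with Scrap=8]  = 7

7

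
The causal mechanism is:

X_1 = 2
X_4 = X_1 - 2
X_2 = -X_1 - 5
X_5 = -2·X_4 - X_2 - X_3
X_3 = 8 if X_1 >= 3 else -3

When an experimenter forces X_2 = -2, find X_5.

do(X_2=-2) replaces the equation X_2 = -X_1 - 5 with the constant X_2 = -2.
X_3 = 8 if X_1 >= 3 else -3  [with X_1=2]  = -3
X_4 = X_1 - 2  [with X_1=2]  = 0
X_5 = -2·X_4 - X_2 - X_3  [with X_4=0, X_2=-2, X_3=-3]  = 5

5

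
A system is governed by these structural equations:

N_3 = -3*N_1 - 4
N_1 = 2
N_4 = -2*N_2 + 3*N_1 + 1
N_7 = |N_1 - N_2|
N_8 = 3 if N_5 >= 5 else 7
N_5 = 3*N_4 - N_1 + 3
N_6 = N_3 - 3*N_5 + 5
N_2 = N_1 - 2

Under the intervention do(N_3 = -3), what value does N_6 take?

-64

The intervention breaks the incoming arrows to N_3: N_3 = -3*N_1 - 4 no longer applies, and N_3 = -3.
N_2 = N_1 - 2  [with N_1=2]  = 0
N_4 = -2*N_2 + 3*N_1 + 1  [with N_2=0, N_1=2]  = 7
N_5 = 3*N_4 - N_1 + 3  [with N_4=7, N_1=2]  = 22
N_6 = N_3 - 3*N_5 + 5  [with N_3=-3, N_5=22]  = -64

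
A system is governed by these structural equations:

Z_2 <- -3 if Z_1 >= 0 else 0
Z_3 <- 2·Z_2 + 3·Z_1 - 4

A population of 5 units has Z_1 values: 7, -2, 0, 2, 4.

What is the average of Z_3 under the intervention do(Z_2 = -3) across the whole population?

-3.4

Under do(Z_2=-3), Z_2's equation is replaced by Z_2=-3 for every unit. Per-unit Z_3: 11, -16, -10, -4, 2. Mean = -3.4.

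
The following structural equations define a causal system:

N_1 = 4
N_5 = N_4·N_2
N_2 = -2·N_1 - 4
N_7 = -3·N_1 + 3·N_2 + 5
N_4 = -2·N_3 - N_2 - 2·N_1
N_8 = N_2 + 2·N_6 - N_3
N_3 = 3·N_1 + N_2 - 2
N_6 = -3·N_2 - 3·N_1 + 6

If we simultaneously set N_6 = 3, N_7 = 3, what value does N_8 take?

-4

The joint intervention fixes N_6 = 3, N_7 = 3, removing each variable's own equation.
N_2 = -2·N_1 - 4  [with N_1=4]  = -12
N_3 = 3·N_1 + N_2 - 2  [with N_1=4, N_2=-12]  = -2
N_8 = N_2 + 2·N_6 - N_3  [with N_2=-12, N_6=3, N_3=-2]  = -4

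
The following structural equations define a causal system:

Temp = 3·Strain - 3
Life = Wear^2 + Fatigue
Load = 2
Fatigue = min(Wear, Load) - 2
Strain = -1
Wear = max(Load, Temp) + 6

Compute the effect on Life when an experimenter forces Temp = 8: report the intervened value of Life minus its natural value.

The intervention breaks the incoming arrows to Temp: Temp = 3·Strain - 3 no longer applies, and Temp = 8.
Wear = max(Load, Temp) + 6  [with Load=2, Temp=8]  = 14
Fatigue = min(Wear, Load) - 2  [with Wear=14, Load=2]  = 0
Life = Wear^2 + Fatigue  [with Wear=14, Fatigue=0]  = 196
Without intervention: Temp = 3·Strain - 3  [with Strain=-1]  = -6; Wear = max(Load, Temp) + 6  [with Load=2, Temp=-6]  = 8; Fatigue = min(Wear, Load) - 2  [with Wear=8, Load=2]  = 0; Life = Wear^2 + Fatigue  [with Wear=8, Fatigue=0]  = 64.
Change = 196 − 64 = 132.

132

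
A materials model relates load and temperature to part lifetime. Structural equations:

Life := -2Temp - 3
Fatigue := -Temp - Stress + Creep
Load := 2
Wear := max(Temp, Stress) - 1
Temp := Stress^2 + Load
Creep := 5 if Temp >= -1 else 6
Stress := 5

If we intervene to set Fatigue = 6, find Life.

Intervening sets Fatigue = 6 and removes its equation (Fatigue := -Temp - Stress + Creep).
No directed path runs from Fatigue to Life, so Life keeps its natural value.
Temp = Stress^2 + Load  [with Stress=5, Load=2]  = 27
Life = -2Temp - 3  [with Temp=27]  = -57

-57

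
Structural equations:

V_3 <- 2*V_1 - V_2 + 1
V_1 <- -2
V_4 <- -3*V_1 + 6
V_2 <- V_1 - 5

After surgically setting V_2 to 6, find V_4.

Under do(V_2=6), the mechanism V_2 <- V_1 - 5 is discarded; V_2 is fixed at 6.
Since V_4 is not a descendant of the intervened variable, it is unaffected.
V_4 = -3*V_1 + 6  [with V_1=-2]  = 12

12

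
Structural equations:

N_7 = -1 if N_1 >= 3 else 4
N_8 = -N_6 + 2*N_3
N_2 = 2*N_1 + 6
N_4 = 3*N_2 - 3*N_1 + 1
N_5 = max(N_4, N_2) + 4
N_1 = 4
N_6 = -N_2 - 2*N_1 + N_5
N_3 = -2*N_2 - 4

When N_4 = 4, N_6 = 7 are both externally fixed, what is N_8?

Under do(N_4 = 4, N_6 = 7), each intervened variable's structural equation is replaced by its fixed value.
N_2 = 2*N_1 + 6  [with N_1=4]  = 14
N_3 = -2*N_2 - 4  [with N_2=14]  = -32
N_8 = -N_6 + 2*N_3  [with N_6=7, N_3=-32]  = -71

-71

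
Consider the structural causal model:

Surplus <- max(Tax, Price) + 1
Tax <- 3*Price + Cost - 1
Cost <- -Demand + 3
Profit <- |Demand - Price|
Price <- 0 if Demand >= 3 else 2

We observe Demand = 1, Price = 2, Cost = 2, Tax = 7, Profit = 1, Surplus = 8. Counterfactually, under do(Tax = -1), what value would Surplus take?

3

Under do(Tax=-1), the mechanism Tax <- 3*Price + Cost - 1 is discarded; Tax is fixed at -1.
Price = 0 if Demand >= 3 else 2  [with Demand=1]  = 2
Surplus = max(Tax, Price) + 1  [with Tax=-1, Price=2]  = 3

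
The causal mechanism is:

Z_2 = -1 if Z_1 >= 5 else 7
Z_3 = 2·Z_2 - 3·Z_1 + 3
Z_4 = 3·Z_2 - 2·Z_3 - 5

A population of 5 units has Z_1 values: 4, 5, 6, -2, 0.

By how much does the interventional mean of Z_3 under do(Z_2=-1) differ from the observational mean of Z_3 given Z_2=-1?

8.7

Every unit gets Z_2=-1 under the intervention. Z_3 values become -11, -14, -17, 7, 1; E[Z_3|do(Z_2=-1)] = -6.8.
E[Z_3|Z_2=-1] averages over only the 2 units with Z_2=-1 (Z_1 = 5, 6): Z_3 = -14, -17, mean -15.5.
Difference = -6.8 − (-15.5) = 8.7.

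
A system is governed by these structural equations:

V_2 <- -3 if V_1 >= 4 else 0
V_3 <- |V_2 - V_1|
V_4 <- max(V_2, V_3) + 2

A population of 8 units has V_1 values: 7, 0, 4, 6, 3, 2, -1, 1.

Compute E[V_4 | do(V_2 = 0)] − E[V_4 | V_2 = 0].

The intervention sets V_2=0 in all 8 units regardless of V_1. Recomputing V_4 per unit gives 9, 2, 6, 8, 5, 4, 3, 3; average 5.
E[V_4|V_2=0] averages over only the 5 units with V_2=0 (V_1 = 0, 3, 2, -1, 1): V_4 = 2, 5, 4, 3, 3, mean 3.4.
Difference = 5 − 3.4 = 1.6.

1.6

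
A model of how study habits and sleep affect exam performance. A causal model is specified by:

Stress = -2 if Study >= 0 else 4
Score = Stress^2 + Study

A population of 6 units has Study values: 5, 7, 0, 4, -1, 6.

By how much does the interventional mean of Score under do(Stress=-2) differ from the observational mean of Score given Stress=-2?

-0.9

Under do(Stress=-2), Stress's equation is replaced by Stress=-2 for every unit. Per-unit Score: 9, 11, 4, 8, 3, 10. Mean = 7.5.
Conditioning on Stress=-2 selects the 5 unit(s) with Study ∈ {5, 7, 0, 4, 6}. Their Score values: 9, 11, 4, 8, 10. Mean = 8.4.
Difference = 7.5 − 8.4 = -0.9.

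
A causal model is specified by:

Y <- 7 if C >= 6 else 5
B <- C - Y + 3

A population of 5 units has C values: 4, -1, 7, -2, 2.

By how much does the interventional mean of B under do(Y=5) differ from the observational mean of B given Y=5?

1.25

Every unit gets Y=5 under the intervention. B values become 2, -3, 5, -4, 0; E[B|do(Y=5)] = 0.
E[B|Y=5] averages over only the 4 units with Y=5 (C = 4, -1, -2, 2): B = 2, -3, -4, 0, mean -1.25.
Difference = 0 − (-1.25) = 1.25.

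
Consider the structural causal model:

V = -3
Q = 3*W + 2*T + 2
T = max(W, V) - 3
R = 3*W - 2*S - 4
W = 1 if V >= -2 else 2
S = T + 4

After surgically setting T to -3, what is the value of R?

do(T=-3) replaces the equation T = max(W, V) - 3 with the constant T = -3.
W = 1 if V >= -2 else 2  [with V=-3]  = 2
S = T + 4  [with T=-3]  = 1
R = 3*W - 2*S - 4  [with W=2, S=1]  = 0

0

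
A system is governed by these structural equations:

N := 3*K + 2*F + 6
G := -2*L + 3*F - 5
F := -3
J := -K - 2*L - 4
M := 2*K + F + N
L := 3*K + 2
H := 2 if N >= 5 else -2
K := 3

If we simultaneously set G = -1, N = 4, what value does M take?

Under do(G = -1, N = 4), each intervened variable's structural equation is replaced by its fixed value.
M = 2*K + F + N  [with K=3, F=-3, N=4]  = 7

7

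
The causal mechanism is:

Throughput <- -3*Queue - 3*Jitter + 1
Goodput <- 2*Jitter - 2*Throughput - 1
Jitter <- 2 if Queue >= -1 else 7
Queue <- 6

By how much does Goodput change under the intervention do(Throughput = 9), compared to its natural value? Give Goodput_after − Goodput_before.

-64

The intervention breaks the incoming arrows to Throughput: Throughput <- -3*Queue - 3*Jitter + 1 no longer applies, and Throughput = 9.
Jitter = 2 if Queue >= -1 else 7  [with Queue=6]  = 2
Goodput = 2*Jitter - 2*Throughput - 1  [with Jitter=2, Throughput=9]  = -15
Without intervention: Jitter = 2 if Queue >= -1 else 7  [with Queue=6]  = 2; Throughput = -3*Queue - 3*Jitter + 1  [with Queue=6, Jitter=2]  = -23; Goodput = 2*Jitter - 2*Throughput - 1  [with Jitter=2, Throughput=-23]  = 49.
Change = -15 − 49 = -64.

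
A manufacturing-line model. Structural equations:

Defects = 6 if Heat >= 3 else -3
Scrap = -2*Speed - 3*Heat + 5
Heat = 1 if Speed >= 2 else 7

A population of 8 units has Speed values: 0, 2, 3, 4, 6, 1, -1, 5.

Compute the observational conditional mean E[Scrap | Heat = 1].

-6

E[Scrap|Heat=1] averages over only the 5 units with Heat=1 (Speed = 2, 3, 4, 6, 5): Scrap = -2, -4, -6, -10, -8, mean -6.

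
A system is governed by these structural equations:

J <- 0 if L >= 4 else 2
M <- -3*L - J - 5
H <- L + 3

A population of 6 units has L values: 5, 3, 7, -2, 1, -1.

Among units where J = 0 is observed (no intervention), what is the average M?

Conditioning on J=0 selects the 2 unit(s) with L ∈ {5, 7}. Their M values: -20, -26. Mean = -23.

-23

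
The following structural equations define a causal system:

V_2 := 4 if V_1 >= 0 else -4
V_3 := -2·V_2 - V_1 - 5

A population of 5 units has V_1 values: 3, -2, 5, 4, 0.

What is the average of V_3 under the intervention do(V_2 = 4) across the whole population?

Every unit gets V_2=4 under the intervention. V_3 values become -16, -11, -18, -17, -13; E[V_3|do(V_2=4)] = -15.

-15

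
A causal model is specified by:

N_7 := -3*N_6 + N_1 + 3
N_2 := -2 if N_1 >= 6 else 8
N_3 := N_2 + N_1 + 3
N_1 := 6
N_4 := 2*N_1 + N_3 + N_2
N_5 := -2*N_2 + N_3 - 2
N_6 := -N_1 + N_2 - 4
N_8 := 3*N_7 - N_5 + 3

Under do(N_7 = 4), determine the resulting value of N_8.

do(N_7=4) replaces the equation N_7 := -3*N_6 + N_1 + 3 with the constant N_7 = 4.
N_2 = -2 if N_1 >= 6 else 8  [with N_1=6]  = -2
N_3 = N_2 + N_1 + 3  [with N_2=-2, N_1=6]  = 7
N_5 = -2*N_2 + N_3 - 2  [with N_2=-2, N_3=7]  = 9
N_8 = 3*N_7 - N_5 + 3  [with N_7=4, N_5=9]  = 6

6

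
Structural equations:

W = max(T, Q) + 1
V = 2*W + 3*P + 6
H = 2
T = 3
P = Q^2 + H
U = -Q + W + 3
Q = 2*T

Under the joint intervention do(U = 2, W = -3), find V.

Setting U = 2, W = -3 by intervention discards those variables' equations.
Q = 2*T  [with T=3]  = 6
P = Q^2 + H  [with Q=6, H=2]  = 38
V = 2*W + 3*P + 6  [with W=-3, P=38]  = 114

114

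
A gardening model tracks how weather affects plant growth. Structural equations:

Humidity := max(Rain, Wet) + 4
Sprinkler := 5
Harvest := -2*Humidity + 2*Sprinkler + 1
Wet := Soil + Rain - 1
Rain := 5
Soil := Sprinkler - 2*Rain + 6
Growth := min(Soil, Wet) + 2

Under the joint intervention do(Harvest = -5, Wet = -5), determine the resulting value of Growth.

-3

Under do(Harvest = -5, Wet = -5), each intervened variable's structural equation is replaced by its fixed value.
Soil = Sprinkler - 2*Rain + 6  [with Sprinkler=5, Rain=5]  = 1
Growth = min(Soil, Wet) + 2  [with Soil=1, Wet=-5]  = -3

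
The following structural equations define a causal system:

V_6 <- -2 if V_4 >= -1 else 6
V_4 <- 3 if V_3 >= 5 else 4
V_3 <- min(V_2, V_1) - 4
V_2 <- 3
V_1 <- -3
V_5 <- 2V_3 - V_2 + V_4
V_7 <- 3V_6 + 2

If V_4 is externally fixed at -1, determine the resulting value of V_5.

-18

Intervening sets V_4 = -1 and removes its equation (V_4 <- 3 if V_3 >= 5 else 4).
V_3 = min(V_2, V_1) - 4  [with V_2=3, V_1=-3]  = -7
V_5 = 2V_3 - V_2 + V_4  [with V_3=-7, V_2=3, V_4=-1]  = -18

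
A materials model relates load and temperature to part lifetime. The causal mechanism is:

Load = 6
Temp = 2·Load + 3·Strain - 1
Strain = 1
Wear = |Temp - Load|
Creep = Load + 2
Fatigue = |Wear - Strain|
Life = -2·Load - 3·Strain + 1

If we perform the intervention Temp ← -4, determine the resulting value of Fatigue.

The intervention breaks the incoming arrows to Temp: Temp = 2·Load + 3·Strain - 1 no longer applies, and Temp = -4.
Wear = |Temp - Load|  [with Temp=-4, Load=6]  = 10
Fatigue = |Wear - Strain|  [with Wear=10, Strain=1]  = 9

9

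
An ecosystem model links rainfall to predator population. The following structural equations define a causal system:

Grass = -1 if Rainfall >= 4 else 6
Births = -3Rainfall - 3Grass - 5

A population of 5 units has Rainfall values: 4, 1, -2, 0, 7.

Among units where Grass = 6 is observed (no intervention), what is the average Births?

-22

E[Births|Grass=6] averages over only the 3 units with Grass=6 (Rainfall = 1, -2, 0): Births = -26, -17, -23, mean -22.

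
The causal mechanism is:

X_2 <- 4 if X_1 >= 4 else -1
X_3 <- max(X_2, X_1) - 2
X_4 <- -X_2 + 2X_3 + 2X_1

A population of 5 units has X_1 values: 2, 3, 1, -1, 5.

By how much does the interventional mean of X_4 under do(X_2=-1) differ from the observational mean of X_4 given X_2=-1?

3

Every unit gets X_2=-1 under the intervention. X_4 values become 5, 9, 1, -7, 17; E[X_4|do(X_2=-1)] = 5.
Conditioning on X_2=-1 selects the 4 unit(s) with X_1 ∈ {2, 3, 1, -1}. Their X_4 values: 5, 9, 1, -7. Mean = 2.
Difference = 5 − 2 = 3.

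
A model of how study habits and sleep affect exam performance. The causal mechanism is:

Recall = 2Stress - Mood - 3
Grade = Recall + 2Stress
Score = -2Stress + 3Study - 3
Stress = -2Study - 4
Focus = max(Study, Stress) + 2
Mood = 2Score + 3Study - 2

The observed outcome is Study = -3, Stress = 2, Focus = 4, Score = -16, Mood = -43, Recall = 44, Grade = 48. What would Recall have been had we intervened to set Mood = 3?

-2

The intervention breaks the incoming arrows to Mood: Mood = 2Score + 3Study - 2 no longer applies, and Mood = 3.
Stress = -2Study - 4  [with Study=-3]  = 2
Recall = 2Stress - Mood - 3  [with Stress=2, Mood=3]  = -2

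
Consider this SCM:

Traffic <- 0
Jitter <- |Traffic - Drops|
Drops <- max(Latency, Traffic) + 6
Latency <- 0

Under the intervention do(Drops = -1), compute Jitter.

1

The intervention breaks the incoming arrows to Drops: Drops <- max(Latency, Traffic) + 6 no longer applies, and Drops = -1.
Jitter = |Traffic - Drops|  [with Traffic=0, Drops=-1]  = 1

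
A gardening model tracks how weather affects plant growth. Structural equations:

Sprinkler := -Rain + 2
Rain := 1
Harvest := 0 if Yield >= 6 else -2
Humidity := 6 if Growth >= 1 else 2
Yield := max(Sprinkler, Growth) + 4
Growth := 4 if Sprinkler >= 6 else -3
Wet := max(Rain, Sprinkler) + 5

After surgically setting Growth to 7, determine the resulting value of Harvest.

0

The intervention breaks the incoming arrows to Growth: Growth := 4 if Sprinkler >= 6 else -3 no longer applies, and Growth = 7.
Sprinkler = -Rain + 2  [with Rain=1]  = 1
Yield = max(Sprinkler, Growth) + 4  [with Sprinkler=1, Growth=7]  = 11
Harvest = 0 if Yield >= 6 else -2  [with Yield=11]  = 0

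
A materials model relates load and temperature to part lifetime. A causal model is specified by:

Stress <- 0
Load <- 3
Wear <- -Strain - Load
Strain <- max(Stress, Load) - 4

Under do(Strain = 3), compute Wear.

The intervention breaks the incoming arrows to Strain: Strain <- max(Stress, Load) - 4 no longer applies, and Strain = 3.
Wear = -Strain - Load  [with Strain=3, Load=3]  = -6

-6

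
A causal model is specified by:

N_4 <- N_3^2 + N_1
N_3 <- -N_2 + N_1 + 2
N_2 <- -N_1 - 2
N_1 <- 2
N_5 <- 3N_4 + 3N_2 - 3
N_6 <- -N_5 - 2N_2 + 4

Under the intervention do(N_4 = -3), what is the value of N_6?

Under do(N_4=-3), the mechanism N_4 <- N_3^2 + N_1 is discarded; N_4 is fixed at -3.
N_2 = -N_1 - 2  [with N_1=2]  = -4
N_5 = 3N_4 + 3N_2 - 3  [with N_4=-3, N_2=-4]  = -24
N_6 = -N_5 - 2N_2 + 4  [with N_5=-24, N_2=-4]  = 36

36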